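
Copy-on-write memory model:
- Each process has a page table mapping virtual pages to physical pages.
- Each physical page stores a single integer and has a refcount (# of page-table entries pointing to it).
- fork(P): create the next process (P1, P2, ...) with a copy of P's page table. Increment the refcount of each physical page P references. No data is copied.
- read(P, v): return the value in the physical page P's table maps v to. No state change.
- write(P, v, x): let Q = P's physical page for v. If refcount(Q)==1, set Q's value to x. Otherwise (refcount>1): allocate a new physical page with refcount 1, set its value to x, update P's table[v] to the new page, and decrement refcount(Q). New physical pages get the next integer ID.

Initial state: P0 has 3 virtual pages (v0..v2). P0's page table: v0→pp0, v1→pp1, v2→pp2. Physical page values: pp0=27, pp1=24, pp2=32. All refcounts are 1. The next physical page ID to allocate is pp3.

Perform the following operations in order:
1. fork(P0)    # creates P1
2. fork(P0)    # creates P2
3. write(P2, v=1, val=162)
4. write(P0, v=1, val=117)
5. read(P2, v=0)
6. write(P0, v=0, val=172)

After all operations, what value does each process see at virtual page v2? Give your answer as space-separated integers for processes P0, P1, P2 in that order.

Answer: 32 32 32

Derivation:
Op 1: fork(P0) -> P1. 3 ppages; refcounts: pp0:2 pp1:2 pp2:2
Op 2: fork(P0) -> P2. 3 ppages; refcounts: pp0:3 pp1:3 pp2:3
Op 3: write(P2, v1, 162). refcount(pp1)=3>1 -> COPY to pp3. 4 ppages; refcounts: pp0:3 pp1:2 pp2:3 pp3:1
Op 4: write(P0, v1, 117). refcount(pp1)=2>1 -> COPY to pp4. 5 ppages; refcounts: pp0:3 pp1:1 pp2:3 pp3:1 pp4:1
Op 5: read(P2, v0) -> 27. No state change.
Op 6: write(P0, v0, 172). refcount(pp0)=3>1 -> COPY to pp5. 6 ppages; refcounts: pp0:2 pp1:1 pp2:3 pp3:1 pp4:1 pp5:1
P0: v2 -> pp2 = 32
P1: v2 -> pp2 = 32
P2: v2 -> pp2 = 32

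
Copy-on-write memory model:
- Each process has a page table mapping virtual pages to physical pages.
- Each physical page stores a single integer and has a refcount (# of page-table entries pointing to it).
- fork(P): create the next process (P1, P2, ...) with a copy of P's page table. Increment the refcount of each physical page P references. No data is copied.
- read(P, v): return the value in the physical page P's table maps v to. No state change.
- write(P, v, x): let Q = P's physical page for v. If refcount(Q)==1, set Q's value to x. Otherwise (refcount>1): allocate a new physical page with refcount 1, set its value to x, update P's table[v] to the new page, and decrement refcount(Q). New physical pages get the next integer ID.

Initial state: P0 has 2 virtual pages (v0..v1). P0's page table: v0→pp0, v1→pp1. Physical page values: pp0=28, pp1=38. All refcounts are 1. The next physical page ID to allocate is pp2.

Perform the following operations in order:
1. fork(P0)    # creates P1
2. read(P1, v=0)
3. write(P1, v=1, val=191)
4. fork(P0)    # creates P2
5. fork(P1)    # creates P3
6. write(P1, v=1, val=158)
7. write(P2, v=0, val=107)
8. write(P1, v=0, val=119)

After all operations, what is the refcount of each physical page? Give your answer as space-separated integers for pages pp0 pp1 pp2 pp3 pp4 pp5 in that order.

Op 1: fork(P0) -> P1. 2 ppages; refcounts: pp0:2 pp1:2
Op 2: read(P1, v0) -> 28. No state change.
Op 3: write(P1, v1, 191). refcount(pp1)=2>1 -> COPY to pp2. 3 ppages; refcounts: pp0:2 pp1:1 pp2:1
Op 4: fork(P0) -> P2. 3 ppages; refcounts: pp0:3 pp1:2 pp2:1
Op 5: fork(P1) -> P3. 3 ppages; refcounts: pp0:4 pp1:2 pp2:2
Op 6: write(P1, v1, 158). refcount(pp2)=2>1 -> COPY to pp3. 4 ppages; refcounts: pp0:4 pp1:2 pp2:1 pp3:1
Op 7: write(P2, v0, 107). refcount(pp0)=4>1 -> COPY to pp4. 5 ppages; refcounts: pp0:3 pp1:2 pp2:1 pp3:1 pp4:1
Op 8: write(P1, v0, 119). refcount(pp0)=3>1 -> COPY to pp5. 6 ppages; refcounts: pp0:2 pp1:2 pp2:1 pp3:1 pp4:1 pp5:1

Answer: 2 2 1 1 1 1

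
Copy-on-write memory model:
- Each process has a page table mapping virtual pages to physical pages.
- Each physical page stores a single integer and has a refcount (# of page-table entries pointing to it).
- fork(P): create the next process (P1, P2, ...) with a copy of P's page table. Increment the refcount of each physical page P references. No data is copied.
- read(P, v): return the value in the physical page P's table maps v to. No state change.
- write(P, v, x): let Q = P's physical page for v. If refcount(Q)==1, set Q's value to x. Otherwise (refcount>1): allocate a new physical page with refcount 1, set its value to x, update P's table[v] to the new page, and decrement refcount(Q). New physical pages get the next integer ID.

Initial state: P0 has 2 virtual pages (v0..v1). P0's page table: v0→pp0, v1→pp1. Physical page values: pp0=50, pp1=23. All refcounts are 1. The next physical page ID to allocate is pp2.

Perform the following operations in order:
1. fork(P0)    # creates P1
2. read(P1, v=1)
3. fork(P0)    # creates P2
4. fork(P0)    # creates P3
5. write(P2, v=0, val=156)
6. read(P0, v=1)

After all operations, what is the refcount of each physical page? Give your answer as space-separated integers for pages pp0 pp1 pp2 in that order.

Answer: 3 4 1

Derivation:
Op 1: fork(P0) -> P1. 2 ppages; refcounts: pp0:2 pp1:2
Op 2: read(P1, v1) -> 23. No state change.
Op 3: fork(P0) -> P2. 2 ppages; refcounts: pp0:3 pp1:3
Op 4: fork(P0) -> P3. 2 ppages; refcounts: pp0:4 pp1:4
Op 5: write(P2, v0, 156). refcount(pp0)=4>1 -> COPY to pp2. 3 ppages; refcounts: pp0:3 pp1:4 pp2:1
Op 6: read(P0, v1) -> 23. No state change.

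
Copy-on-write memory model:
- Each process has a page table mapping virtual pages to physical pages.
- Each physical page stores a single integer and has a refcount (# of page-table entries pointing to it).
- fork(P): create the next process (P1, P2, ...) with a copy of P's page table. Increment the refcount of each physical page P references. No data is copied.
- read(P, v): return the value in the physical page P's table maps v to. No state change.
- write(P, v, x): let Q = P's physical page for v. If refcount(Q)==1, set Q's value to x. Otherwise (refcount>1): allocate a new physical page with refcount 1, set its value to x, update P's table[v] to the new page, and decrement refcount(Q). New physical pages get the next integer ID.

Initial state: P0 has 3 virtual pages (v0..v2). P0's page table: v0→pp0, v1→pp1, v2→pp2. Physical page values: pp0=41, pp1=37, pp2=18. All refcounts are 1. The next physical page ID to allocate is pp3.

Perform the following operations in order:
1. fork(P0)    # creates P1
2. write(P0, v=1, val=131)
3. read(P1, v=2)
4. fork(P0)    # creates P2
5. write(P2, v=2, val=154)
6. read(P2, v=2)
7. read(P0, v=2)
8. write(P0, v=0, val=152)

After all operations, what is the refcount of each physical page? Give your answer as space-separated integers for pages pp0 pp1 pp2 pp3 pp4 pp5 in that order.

Op 1: fork(P0) -> P1. 3 ppages; refcounts: pp0:2 pp1:2 pp2:2
Op 2: write(P0, v1, 131). refcount(pp1)=2>1 -> COPY to pp3. 4 ppages; refcounts: pp0:2 pp1:1 pp2:2 pp3:1
Op 3: read(P1, v2) -> 18. No state change.
Op 4: fork(P0) -> P2. 4 ppages; refcounts: pp0:3 pp1:1 pp2:3 pp3:2
Op 5: write(P2, v2, 154). refcount(pp2)=3>1 -> COPY to pp4. 5 ppages; refcounts: pp0:3 pp1:1 pp2:2 pp3:2 pp4:1
Op 6: read(P2, v2) -> 154. No state change.
Op 7: read(P0, v2) -> 18. No state change.
Op 8: write(P0, v0, 152). refcount(pp0)=3>1 -> COPY to pp5. 6 ppages; refcounts: pp0:2 pp1:1 pp2:2 pp3:2 pp4:1 pp5:1

Answer: 2 1 2 2 1 1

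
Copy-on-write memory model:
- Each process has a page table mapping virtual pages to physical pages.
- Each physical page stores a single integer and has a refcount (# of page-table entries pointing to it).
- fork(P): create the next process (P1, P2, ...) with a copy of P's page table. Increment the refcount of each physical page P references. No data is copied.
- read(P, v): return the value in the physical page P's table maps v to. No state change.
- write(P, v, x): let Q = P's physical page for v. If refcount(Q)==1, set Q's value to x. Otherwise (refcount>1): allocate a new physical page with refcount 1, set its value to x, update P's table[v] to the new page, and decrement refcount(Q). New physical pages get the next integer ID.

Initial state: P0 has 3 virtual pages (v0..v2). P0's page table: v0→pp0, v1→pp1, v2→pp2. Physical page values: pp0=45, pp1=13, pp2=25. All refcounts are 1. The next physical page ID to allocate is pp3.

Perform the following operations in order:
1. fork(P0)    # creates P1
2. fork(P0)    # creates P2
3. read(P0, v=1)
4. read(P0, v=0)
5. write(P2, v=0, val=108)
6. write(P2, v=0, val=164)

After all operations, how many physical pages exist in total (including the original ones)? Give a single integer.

Op 1: fork(P0) -> P1. 3 ppages; refcounts: pp0:2 pp1:2 pp2:2
Op 2: fork(P0) -> P2. 3 ppages; refcounts: pp0:3 pp1:3 pp2:3
Op 3: read(P0, v1) -> 13. No state change.
Op 4: read(P0, v0) -> 45. No state change.
Op 5: write(P2, v0, 108). refcount(pp0)=3>1 -> COPY to pp3. 4 ppages; refcounts: pp0:2 pp1:3 pp2:3 pp3:1
Op 6: write(P2, v0, 164). refcount(pp3)=1 -> write in place. 4 ppages; refcounts: pp0:2 pp1:3 pp2:3 pp3:1

Answer: 4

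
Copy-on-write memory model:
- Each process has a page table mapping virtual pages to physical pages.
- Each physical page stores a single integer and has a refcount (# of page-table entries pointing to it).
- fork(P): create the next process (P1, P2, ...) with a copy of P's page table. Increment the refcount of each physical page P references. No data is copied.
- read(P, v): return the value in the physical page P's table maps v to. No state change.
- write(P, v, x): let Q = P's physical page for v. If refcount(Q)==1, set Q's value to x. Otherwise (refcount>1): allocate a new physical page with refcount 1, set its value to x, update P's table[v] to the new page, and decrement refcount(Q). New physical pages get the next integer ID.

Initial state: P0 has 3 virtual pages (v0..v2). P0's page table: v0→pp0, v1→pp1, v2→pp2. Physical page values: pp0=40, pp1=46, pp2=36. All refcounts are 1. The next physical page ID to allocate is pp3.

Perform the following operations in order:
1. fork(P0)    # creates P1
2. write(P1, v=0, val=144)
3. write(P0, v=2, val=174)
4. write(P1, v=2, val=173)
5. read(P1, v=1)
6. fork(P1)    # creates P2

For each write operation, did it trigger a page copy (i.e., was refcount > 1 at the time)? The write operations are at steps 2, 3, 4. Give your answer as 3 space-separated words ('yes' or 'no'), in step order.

Op 1: fork(P0) -> P1. 3 ppages; refcounts: pp0:2 pp1:2 pp2:2
Op 2: write(P1, v0, 144). refcount(pp0)=2>1 -> COPY to pp3. 4 ppages; refcounts: pp0:1 pp1:2 pp2:2 pp3:1
Op 3: write(P0, v2, 174). refcount(pp2)=2>1 -> COPY to pp4. 5 ppages; refcounts: pp0:1 pp1:2 pp2:1 pp3:1 pp4:1
Op 4: write(P1, v2, 173). refcount(pp2)=1 -> write in place. 5 ppages; refcounts: pp0:1 pp1:2 pp2:1 pp3:1 pp4:1
Op 5: read(P1, v1) -> 46. No state change.
Op 6: fork(P1) -> P2. 5 ppages; refcounts: pp0:1 pp1:3 pp2:2 pp3:2 pp4:1

yes yes no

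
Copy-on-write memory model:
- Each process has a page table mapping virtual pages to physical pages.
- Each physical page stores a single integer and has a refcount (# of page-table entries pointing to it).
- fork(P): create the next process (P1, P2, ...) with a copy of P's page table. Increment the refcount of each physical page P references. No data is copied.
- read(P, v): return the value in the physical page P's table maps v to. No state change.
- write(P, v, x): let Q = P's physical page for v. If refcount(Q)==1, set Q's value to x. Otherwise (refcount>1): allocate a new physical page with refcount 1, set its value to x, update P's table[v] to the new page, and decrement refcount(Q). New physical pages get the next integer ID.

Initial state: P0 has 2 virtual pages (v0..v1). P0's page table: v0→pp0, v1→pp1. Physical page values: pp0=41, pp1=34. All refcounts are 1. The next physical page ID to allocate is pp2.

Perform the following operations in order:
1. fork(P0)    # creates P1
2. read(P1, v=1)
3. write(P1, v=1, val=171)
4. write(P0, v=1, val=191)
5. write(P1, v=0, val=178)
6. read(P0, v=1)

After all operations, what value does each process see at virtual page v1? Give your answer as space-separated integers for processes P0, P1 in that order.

Op 1: fork(P0) -> P1. 2 ppages; refcounts: pp0:2 pp1:2
Op 2: read(P1, v1) -> 34. No state change.
Op 3: write(P1, v1, 171). refcount(pp1)=2>1 -> COPY to pp2. 3 ppages; refcounts: pp0:2 pp1:1 pp2:1
Op 4: write(P0, v1, 191). refcount(pp1)=1 -> write in place. 3 ppages; refcounts: pp0:2 pp1:1 pp2:1
Op 5: write(P1, v0, 178). refcount(pp0)=2>1 -> COPY to pp3. 4 ppages; refcounts: pp0:1 pp1:1 pp2:1 pp3:1
Op 6: read(P0, v1) -> 191. No state change.
P0: v1 -> pp1 = 191
P1: v1 -> pp2 = 171

Answer: 191 171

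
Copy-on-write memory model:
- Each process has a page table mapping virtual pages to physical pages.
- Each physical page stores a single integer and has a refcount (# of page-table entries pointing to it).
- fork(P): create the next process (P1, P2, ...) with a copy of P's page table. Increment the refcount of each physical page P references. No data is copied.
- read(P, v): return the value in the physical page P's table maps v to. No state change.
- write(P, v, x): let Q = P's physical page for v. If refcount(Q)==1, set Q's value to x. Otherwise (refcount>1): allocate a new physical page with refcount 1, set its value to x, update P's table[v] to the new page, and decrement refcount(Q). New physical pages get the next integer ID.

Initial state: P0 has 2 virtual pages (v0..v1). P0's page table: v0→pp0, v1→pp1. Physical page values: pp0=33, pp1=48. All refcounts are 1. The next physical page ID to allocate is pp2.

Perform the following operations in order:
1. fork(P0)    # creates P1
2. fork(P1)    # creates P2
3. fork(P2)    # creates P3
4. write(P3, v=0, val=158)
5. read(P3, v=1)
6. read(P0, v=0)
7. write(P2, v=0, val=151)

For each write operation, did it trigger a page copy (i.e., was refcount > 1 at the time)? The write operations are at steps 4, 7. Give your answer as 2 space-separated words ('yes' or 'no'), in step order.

Op 1: fork(P0) -> P1. 2 ppages; refcounts: pp0:2 pp1:2
Op 2: fork(P1) -> P2. 2 ppages; refcounts: pp0:3 pp1:3
Op 3: fork(P2) -> P3. 2 ppages; refcounts: pp0:4 pp1:4
Op 4: write(P3, v0, 158). refcount(pp0)=4>1 -> COPY to pp2. 3 ppages; refcounts: pp0:3 pp1:4 pp2:1
Op 5: read(P3, v1) -> 48. No state change.
Op 6: read(P0, v0) -> 33. No state change.
Op 7: write(P2, v0, 151). refcount(pp0)=3>1 -> COPY to pp3. 4 ppages; refcounts: pp0:2 pp1:4 pp2:1 pp3:1

yes yes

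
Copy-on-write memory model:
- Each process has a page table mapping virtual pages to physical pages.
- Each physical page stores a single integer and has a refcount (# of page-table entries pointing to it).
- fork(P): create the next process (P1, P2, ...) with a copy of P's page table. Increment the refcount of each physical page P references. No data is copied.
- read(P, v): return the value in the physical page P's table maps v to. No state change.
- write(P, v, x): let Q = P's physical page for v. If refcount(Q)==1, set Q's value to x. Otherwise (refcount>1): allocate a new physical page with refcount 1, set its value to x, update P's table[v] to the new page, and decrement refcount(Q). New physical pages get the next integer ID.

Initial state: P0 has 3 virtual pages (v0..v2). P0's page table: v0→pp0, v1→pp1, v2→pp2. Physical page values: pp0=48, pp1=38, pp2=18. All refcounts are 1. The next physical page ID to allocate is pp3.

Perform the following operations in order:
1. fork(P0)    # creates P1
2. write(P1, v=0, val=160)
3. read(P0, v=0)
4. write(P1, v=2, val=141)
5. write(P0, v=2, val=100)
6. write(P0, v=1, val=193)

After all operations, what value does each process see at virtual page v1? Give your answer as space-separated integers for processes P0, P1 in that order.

Op 1: fork(P0) -> P1. 3 ppages; refcounts: pp0:2 pp1:2 pp2:2
Op 2: write(P1, v0, 160). refcount(pp0)=2>1 -> COPY to pp3. 4 ppages; refcounts: pp0:1 pp1:2 pp2:2 pp3:1
Op 3: read(P0, v0) -> 48. No state change.
Op 4: write(P1, v2, 141). refcount(pp2)=2>1 -> COPY to pp4. 5 ppages; refcounts: pp0:1 pp1:2 pp2:1 pp3:1 pp4:1
Op 5: write(P0, v2, 100). refcount(pp2)=1 -> write in place. 5 ppages; refcounts: pp0:1 pp1:2 pp2:1 pp3:1 pp4:1
Op 6: write(P0, v1, 193). refcount(pp1)=2>1 -> COPY to pp5. 6 ppages; refcounts: pp0:1 pp1:1 pp2:1 pp3:1 pp4:1 pp5:1
P0: v1 -> pp5 = 193
P1: v1 -> pp1 = 38

Answer: 193 38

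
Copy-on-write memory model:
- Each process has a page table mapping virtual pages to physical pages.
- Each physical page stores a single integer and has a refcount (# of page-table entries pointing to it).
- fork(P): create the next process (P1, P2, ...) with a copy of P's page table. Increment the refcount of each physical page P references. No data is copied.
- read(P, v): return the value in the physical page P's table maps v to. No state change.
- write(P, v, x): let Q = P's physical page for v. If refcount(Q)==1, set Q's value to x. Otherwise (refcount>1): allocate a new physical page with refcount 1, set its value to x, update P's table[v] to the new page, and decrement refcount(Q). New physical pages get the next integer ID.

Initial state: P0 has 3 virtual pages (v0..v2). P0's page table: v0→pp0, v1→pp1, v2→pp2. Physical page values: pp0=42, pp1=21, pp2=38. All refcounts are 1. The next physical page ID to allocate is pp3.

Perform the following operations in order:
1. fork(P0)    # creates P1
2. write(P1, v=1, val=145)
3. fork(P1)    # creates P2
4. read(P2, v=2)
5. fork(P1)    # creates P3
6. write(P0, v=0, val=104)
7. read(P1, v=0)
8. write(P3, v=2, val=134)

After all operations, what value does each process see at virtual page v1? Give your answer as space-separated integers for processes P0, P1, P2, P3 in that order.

Answer: 21 145 145 145

Derivation:
Op 1: fork(P0) -> P1. 3 ppages; refcounts: pp0:2 pp1:2 pp2:2
Op 2: write(P1, v1, 145). refcount(pp1)=2>1 -> COPY to pp3. 4 ppages; refcounts: pp0:2 pp1:1 pp2:2 pp3:1
Op 3: fork(P1) -> P2. 4 ppages; refcounts: pp0:3 pp1:1 pp2:3 pp3:2
Op 4: read(P2, v2) -> 38. No state change.
Op 5: fork(P1) -> P3. 4 ppages; refcounts: pp0:4 pp1:1 pp2:4 pp3:3
Op 6: write(P0, v0, 104). refcount(pp0)=4>1 -> COPY to pp4. 5 ppages; refcounts: pp0:3 pp1:1 pp2:4 pp3:3 pp4:1
Op 7: read(P1, v0) -> 42. No state change.
Op 8: write(P3, v2, 134). refcount(pp2)=4>1 -> COPY to pp5. 6 ppages; refcounts: pp0:3 pp1:1 pp2:3 pp3:3 pp4:1 pp5:1
P0: v1 -> pp1 = 21
P1: v1 -> pp3 = 145
P2: v1 -> pp3 = 145
P3: v1 -> pp3 = 145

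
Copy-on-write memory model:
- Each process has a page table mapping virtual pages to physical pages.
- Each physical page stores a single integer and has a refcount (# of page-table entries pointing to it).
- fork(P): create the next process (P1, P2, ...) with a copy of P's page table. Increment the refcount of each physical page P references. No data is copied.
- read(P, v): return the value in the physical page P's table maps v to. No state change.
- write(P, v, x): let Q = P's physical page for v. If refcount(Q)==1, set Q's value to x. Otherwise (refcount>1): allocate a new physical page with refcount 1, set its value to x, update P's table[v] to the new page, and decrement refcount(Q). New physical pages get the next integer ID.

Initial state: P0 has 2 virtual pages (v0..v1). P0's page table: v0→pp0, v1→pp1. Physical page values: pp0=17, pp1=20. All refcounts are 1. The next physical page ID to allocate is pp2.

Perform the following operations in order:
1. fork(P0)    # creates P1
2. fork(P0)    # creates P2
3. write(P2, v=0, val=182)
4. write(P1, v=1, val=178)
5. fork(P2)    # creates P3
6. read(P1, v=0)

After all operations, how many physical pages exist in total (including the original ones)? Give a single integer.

Answer: 4

Derivation:
Op 1: fork(P0) -> P1. 2 ppages; refcounts: pp0:2 pp1:2
Op 2: fork(P0) -> P2. 2 ppages; refcounts: pp0:3 pp1:3
Op 3: write(P2, v0, 182). refcount(pp0)=3>1 -> COPY to pp2. 3 ppages; refcounts: pp0:2 pp1:3 pp2:1
Op 4: write(P1, v1, 178). refcount(pp1)=3>1 -> COPY to pp3. 4 ppages; refcounts: pp0:2 pp1:2 pp2:1 pp3:1
Op 5: fork(P2) -> P3. 4 ppages; refcounts: pp0:2 pp1:3 pp2:2 pp3:1
Op 6: read(P1, v0) -> 17. No state change.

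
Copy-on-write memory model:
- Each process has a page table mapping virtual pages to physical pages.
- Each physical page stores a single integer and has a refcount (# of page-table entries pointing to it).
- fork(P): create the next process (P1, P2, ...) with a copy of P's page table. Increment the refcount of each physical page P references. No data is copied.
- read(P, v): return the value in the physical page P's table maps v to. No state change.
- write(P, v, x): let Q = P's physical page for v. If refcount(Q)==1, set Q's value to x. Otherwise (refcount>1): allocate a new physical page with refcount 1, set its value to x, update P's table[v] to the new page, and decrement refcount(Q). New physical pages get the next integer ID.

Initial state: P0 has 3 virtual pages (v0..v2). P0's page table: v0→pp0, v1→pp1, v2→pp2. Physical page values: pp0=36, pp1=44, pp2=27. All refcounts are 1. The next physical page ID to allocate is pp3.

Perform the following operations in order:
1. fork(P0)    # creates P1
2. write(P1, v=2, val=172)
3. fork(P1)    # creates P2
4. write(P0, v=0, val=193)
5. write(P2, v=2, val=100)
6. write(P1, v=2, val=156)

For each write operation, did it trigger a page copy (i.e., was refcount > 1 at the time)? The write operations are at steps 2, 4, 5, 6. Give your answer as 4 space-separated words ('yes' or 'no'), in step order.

Op 1: fork(P0) -> P1. 3 ppages; refcounts: pp0:2 pp1:2 pp2:2
Op 2: write(P1, v2, 172). refcount(pp2)=2>1 -> COPY to pp3. 4 ppages; refcounts: pp0:2 pp1:2 pp2:1 pp3:1
Op 3: fork(P1) -> P2. 4 ppages; refcounts: pp0:3 pp1:3 pp2:1 pp3:2
Op 4: write(P0, v0, 193). refcount(pp0)=3>1 -> COPY to pp4. 5 ppages; refcounts: pp0:2 pp1:3 pp2:1 pp3:2 pp4:1
Op 5: write(P2, v2, 100). refcount(pp3)=2>1 -> COPY to pp5. 6 ppages; refcounts: pp0:2 pp1:3 pp2:1 pp3:1 pp4:1 pp5:1
Op 6: write(P1, v2, 156). refcount(pp3)=1 -> write in place. 6 ppages; refcounts: pp0:2 pp1:3 pp2:1 pp3:1 pp4:1 pp5:1

yes yes yes no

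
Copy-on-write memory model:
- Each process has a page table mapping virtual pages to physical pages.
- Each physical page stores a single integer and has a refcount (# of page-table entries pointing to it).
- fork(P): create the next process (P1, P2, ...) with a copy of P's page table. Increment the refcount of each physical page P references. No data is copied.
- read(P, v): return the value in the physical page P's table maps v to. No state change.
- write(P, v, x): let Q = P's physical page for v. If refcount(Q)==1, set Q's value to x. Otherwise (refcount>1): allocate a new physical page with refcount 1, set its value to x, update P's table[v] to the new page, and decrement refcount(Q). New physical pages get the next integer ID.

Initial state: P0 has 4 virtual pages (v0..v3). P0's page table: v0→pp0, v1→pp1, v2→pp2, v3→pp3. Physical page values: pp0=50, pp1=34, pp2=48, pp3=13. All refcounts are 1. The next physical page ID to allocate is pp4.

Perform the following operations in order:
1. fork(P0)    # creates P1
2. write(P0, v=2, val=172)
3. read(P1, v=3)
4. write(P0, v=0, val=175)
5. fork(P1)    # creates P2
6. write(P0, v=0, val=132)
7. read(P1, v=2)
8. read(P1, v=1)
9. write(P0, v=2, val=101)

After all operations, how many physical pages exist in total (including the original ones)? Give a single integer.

Answer: 6

Derivation:
Op 1: fork(P0) -> P1. 4 ppages; refcounts: pp0:2 pp1:2 pp2:2 pp3:2
Op 2: write(P0, v2, 172). refcount(pp2)=2>1 -> COPY to pp4. 5 ppages; refcounts: pp0:2 pp1:2 pp2:1 pp3:2 pp4:1
Op 3: read(P1, v3) -> 13. No state change.
Op 4: write(P0, v0, 175). refcount(pp0)=2>1 -> COPY to pp5. 6 ppages; refcounts: pp0:1 pp1:2 pp2:1 pp3:2 pp4:1 pp5:1
Op 5: fork(P1) -> P2. 6 ppages; refcounts: pp0:2 pp1:3 pp2:2 pp3:3 pp4:1 pp5:1
Op 6: write(P0, v0, 132). refcount(pp5)=1 -> write in place. 6 ppages; refcounts: pp0:2 pp1:3 pp2:2 pp3:3 pp4:1 pp5:1
Op 7: read(P1, v2) -> 48. No state change.
Op 8: read(P1, v1) -> 34. No state change.
Op 9: write(P0, v2, 101). refcount(pp4)=1 -> write in place. 6 ppages; refcounts: pp0:2 pp1:3 pp2:2 pp3:3 pp4:1 pp5:1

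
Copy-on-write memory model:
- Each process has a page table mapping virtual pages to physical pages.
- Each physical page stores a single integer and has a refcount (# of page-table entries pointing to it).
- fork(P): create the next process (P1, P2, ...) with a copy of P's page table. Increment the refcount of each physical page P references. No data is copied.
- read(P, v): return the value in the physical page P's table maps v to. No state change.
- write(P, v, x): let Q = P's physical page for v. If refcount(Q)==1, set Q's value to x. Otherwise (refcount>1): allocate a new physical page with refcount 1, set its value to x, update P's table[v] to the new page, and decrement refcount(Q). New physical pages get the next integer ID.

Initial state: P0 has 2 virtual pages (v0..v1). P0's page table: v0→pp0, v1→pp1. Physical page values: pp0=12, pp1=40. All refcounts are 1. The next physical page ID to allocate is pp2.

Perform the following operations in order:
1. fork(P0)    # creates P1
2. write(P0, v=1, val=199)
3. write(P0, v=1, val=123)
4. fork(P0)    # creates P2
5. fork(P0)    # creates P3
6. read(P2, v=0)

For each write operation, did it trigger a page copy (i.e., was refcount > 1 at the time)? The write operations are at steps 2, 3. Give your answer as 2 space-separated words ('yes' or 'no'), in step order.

Op 1: fork(P0) -> P1. 2 ppages; refcounts: pp0:2 pp1:2
Op 2: write(P0, v1, 199). refcount(pp1)=2>1 -> COPY to pp2. 3 ppages; refcounts: pp0:2 pp1:1 pp2:1
Op 3: write(P0, v1, 123). refcount(pp2)=1 -> write in place. 3 ppages; refcounts: pp0:2 pp1:1 pp2:1
Op 4: fork(P0) -> P2. 3 ppages; refcounts: pp0:3 pp1:1 pp2:2
Op 5: fork(P0) -> P3. 3 ppages; refcounts: pp0:4 pp1:1 pp2:3
Op 6: read(P2, v0) -> 12. No state change.

yes no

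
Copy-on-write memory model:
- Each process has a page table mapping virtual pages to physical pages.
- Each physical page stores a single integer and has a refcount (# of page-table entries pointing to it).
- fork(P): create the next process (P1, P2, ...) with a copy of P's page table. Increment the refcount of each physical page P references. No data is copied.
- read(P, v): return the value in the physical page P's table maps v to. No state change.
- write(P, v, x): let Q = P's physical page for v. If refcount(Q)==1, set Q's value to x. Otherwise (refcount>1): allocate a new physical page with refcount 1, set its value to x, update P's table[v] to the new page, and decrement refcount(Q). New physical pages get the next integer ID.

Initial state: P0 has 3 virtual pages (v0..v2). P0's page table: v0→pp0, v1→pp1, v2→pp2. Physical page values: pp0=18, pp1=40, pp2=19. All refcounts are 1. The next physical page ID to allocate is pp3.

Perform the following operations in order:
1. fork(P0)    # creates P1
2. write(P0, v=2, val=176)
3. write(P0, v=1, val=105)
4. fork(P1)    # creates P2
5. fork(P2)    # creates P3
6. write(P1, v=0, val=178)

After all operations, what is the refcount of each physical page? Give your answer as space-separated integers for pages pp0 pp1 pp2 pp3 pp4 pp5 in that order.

Answer: 3 3 3 1 1 1

Derivation:
Op 1: fork(P0) -> P1. 3 ppages; refcounts: pp0:2 pp1:2 pp2:2
Op 2: write(P0, v2, 176). refcount(pp2)=2>1 -> COPY to pp3. 4 ppages; refcounts: pp0:2 pp1:2 pp2:1 pp3:1
Op 3: write(P0, v1, 105). refcount(pp1)=2>1 -> COPY to pp4. 5 ppages; refcounts: pp0:2 pp1:1 pp2:1 pp3:1 pp4:1
Op 4: fork(P1) -> P2. 5 ppages; refcounts: pp0:3 pp1:2 pp2:2 pp3:1 pp4:1
Op 5: fork(P2) -> P3. 5 ppages; refcounts: pp0:4 pp1:3 pp2:3 pp3:1 pp4:1
Op 6: write(P1, v0, 178). refcount(pp0)=4>1 -> COPY to pp5. 6 ppages; refcounts: pp0:3 pp1:3 pp2:3 pp3:1 pp4:1 pp5:1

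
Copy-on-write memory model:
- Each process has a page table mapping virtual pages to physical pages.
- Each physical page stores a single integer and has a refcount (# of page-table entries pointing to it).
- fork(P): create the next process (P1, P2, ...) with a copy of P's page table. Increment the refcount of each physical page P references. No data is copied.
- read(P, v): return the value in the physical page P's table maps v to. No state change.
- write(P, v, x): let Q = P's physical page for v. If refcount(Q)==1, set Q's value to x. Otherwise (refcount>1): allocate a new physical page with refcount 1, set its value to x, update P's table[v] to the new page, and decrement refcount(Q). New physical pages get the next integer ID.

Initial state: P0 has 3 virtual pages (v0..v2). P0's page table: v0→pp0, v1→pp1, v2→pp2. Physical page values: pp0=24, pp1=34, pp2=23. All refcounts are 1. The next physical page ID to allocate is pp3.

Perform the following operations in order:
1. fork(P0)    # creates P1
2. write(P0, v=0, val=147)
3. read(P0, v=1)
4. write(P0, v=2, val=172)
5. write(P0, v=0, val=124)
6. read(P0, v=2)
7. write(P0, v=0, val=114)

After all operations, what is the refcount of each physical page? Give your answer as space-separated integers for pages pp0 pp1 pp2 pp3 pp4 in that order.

Op 1: fork(P0) -> P1. 3 ppages; refcounts: pp0:2 pp1:2 pp2:2
Op 2: write(P0, v0, 147). refcount(pp0)=2>1 -> COPY to pp3. 4 ppages; refcounts: pp0:1 pp1:2 pp2:2 pp3:1
Op 3: read(P0, v1) -> 34. No state change.
Op 4: write(P0, v2, 172). refcount(pp2)=2>1 -> COPY to pp4. 5 ppages; refcounts: pp0:1 pp1:2 pp2:1 pp3:1 pp4:1
Op 5: write(P0, v0, 124). refcount(pp3)=1 -> write in place. 5 ppages; refcounts: pp0:1 pp1:2 pp2:1 pp3:1 pp4:1
Op 6: read(P0, v2) -> 172. No state change.
Op 7: write(P0, v0, 114). refcount(pp3)=1 -> write in place. 5 ppages; refcounts: pp0:1 pp1:2 pp2:1 pp3:1 pp4:1

Answer: 1 2 1 1 1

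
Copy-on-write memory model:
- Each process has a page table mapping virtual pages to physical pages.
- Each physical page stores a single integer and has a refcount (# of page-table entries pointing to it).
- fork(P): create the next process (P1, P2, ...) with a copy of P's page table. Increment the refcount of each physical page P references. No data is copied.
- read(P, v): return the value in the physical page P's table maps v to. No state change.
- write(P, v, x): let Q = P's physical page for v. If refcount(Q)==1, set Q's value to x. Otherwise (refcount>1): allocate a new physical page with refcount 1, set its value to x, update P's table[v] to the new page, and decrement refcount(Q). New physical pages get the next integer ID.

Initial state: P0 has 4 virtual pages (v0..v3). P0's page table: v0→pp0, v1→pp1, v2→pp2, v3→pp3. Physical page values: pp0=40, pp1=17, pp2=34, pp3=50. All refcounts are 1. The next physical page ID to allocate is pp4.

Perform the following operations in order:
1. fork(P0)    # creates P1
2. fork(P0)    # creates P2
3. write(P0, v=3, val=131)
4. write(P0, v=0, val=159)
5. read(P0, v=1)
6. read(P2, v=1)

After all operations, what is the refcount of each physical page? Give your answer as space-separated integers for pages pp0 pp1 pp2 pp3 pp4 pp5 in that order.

Op 1: fork(P0) -> P1. 4 ppages; refcounts: pp0:2 pp1:2 pp2:2 pp3:2
Op 2: fork(P0) -> P2. 4 ppages; refcounts: pp0:3 pp1:3 pp2:3 pp3:3
Op 3: write(P0, v3, 131). refcount(pp3)=3>1 -> COPY to pp4. 5 ppages; refcounts: pp0:3 pp1:3 pp2:3 pp3:2 pp4:1
Op 4: write(P0, v0, 159). refcount(pp0)=3>1 -> COPY to pp5. 6 ppages; refcounts: pp0:2 pp1:3 pp2:3 pp3:2 pp4:1 pp5:1
Op 5: read(P0, v1) -> 17. No state change.
Op 6: read(P2, v1) -> 17. No state change.

Answer: 2 3 3 2 1 1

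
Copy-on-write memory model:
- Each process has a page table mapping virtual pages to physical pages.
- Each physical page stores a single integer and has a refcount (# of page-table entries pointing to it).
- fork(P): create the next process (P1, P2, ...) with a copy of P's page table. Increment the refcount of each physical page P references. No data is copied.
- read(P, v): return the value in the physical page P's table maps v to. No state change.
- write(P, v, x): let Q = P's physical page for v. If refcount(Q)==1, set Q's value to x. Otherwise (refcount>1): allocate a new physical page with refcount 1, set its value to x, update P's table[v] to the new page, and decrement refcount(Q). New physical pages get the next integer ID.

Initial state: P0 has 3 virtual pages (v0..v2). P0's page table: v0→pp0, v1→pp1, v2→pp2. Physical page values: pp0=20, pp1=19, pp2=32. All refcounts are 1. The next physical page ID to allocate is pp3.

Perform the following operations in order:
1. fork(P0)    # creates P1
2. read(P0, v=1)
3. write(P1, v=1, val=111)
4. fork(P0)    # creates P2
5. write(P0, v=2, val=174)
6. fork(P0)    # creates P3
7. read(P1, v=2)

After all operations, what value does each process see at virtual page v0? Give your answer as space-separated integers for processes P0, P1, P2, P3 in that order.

Answer: 20 20 20 20

Derivation:
Op 1: fork(P0) -> P1. 3 ppages; refcounts: pp0:2 pp1:2 pp2:2
Op 2: read(P0, v1) -> 19. No state change.
Op 3: write(P1, v1, 111). refcount(pp1)=2>1 -> COPY to pp3. 4 ppages; refcounts: pp0:2 pp1:1 pp2:2 pp3:1
Op 4: fork(P0) -> P2. 4 ppages; refcounts: pp0:3 pp1:2 pp2:3 pp3:1
Op 5: write(P0, v2, 174). refcount(pp2)=3>1 -> COPY to pp4. 5 ppages; refcounts: pp0:3 pp1:2 pp2:2 pp3:1 pp4:1
Op 6: fork(P0) -> P3. 5 ppages; refcounts: pp0:4 pp1:3 pp2:2 pp3:1 pp4:2
Op 7: read(P1, v2) -> 32. No state change.
P0: v0 -> pp0 = 20
P1: v0 -> pp0 = 20
P2: v0 -> pp0 = 20
P3: v0 -> pp0 = 20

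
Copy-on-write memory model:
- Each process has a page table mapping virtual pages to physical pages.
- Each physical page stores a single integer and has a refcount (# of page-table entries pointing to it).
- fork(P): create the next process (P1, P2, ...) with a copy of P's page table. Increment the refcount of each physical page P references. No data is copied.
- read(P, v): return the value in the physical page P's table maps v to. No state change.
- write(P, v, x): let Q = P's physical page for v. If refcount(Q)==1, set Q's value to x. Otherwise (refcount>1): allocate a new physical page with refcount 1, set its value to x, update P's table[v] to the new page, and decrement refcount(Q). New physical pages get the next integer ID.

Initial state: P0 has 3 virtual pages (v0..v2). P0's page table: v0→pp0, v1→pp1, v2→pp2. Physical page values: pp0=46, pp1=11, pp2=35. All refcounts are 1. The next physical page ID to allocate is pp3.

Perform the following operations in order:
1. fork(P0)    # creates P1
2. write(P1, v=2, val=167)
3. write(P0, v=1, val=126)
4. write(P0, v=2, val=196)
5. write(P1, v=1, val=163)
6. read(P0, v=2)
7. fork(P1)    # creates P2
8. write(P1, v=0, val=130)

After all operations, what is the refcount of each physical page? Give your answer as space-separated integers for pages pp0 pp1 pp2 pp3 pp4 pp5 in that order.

Op 1: fork(P0) -> P1. 3 ppages; refcounts: pp0:2 pp1:2 pp2:2
Op 2: write(P1, v2, 167). refcount(pp2)=2>1 -> COPY to pp3. 4 ppages; refcounts: pp0:2 pp1:2 pp2:1 pp3:1
Op 3: write(P0, v1, 126). refcount(pp1)=2>1 -> COPY to pp4. 5 ppages; refcounts: pp0:2 pp1:1 pp2:1 pp3:1 pp4:1
Op 4: write(P0, v2, 196). refcount(pp2)=1 -> write in place. 5 ppages; refcounts: pp0:2 pp1:1 pp2:1 pp3:1 pp4:1
Op 5: write(P1, v1, 163). refcount(pp1)=1 -> write in place. 5 ppages; refcounts: pp0:2 pp1:1 pp2:1 pp3:1 pp4:1
Op 6: read(P0, v2) -> 196. No state change.
Op 7: fork(P1) -> P2. 5 ppages; refcounts: pp0:3 pp1:2 pp2:1 pp3:2 pp4:1
Op 8: write(P1, v0, 130). refcount(pp0)=3>1 -> COPY to pp5. 6 ppages; refcounts: pp0:2 pp1:2 pp2:1 pp3:2 pp4:1 pp5:1

Answer: 2 2 1 2 1 1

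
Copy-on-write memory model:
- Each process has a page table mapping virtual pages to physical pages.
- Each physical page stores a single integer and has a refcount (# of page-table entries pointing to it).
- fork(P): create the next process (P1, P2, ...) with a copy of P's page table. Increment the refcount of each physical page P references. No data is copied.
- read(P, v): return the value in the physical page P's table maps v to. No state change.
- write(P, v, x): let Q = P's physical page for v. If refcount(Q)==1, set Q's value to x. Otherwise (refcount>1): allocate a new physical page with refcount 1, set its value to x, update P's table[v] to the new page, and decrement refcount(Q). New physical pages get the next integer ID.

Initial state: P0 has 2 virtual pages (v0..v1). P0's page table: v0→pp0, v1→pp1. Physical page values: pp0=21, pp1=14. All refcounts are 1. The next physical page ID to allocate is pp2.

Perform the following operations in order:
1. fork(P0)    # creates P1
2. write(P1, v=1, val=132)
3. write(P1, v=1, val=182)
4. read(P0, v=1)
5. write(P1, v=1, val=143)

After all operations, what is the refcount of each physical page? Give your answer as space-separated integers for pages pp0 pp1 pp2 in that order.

Op 1: fork(P0) -> P1. 2 ppages; refcounts: pp0:2 pp1:2
Op 2: write(P1, v1, 132). refcount(pp1)=2>1 -> COPY to pp2. 3 ppages; refcounts: pp0:2 pp1:1 pp2:1
Op 3: write(P1, v1, 182). refcount(pp2)=1 -> write in place. 3 ppages; refcounts: pp0:2 pp1:1 pp2:1
Op 4: read(P0, v1) -> 14. No state change.
Op 5: write(P1, v1, 143). refcount(pp2)=1 -> write in place. 3 ppages; refcounts: pp0:2 pp1:1 pp2:1

Answer: 2 1 1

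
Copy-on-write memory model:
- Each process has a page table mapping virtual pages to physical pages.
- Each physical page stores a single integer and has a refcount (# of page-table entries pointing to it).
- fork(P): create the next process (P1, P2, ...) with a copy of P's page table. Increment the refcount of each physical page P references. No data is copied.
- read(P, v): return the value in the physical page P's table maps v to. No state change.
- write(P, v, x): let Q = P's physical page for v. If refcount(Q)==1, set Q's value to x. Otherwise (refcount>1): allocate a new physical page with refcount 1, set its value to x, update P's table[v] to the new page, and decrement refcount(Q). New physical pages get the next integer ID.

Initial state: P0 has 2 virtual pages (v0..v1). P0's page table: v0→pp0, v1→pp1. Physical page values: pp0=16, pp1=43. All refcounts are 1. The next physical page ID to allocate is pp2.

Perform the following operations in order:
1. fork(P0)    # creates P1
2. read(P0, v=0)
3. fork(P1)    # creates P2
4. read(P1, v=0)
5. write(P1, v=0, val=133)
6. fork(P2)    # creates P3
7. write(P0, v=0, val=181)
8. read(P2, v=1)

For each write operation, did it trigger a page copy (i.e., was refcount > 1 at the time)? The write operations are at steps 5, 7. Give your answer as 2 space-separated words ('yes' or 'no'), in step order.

Op 1: fork(P0) -> P1. 2 ppages; refcounts: pp0:2 pp1:2
Op 2: read(P0, v0) -> 16. No state change.
Op 3: fork(P1) -> P2. 2 ppages; refcounts: pp0:3 pp1:3
Op 4: read(P1, v0) -> 16. No state change.
Op 5: write(P1, v0, 133). refcount(pp0)=3>1 -> COPY to pp2. 3 ppages; refcounts: pp0:2 pp1:3 pp2:1
Op 6: fork(P2) -> P3. 3 ppages; refcounts: pp0:3 pp1:4 pp2:1
Op 7: write(P0, v0, 181). refcount(pp0)=3>1 -> COPY to pp3. 4 ppages; refcounts: pp0:2 pp1:4 pp2:1 pp3:1
Op 8: read(P2, v1) -> 43. No state change.

yes yes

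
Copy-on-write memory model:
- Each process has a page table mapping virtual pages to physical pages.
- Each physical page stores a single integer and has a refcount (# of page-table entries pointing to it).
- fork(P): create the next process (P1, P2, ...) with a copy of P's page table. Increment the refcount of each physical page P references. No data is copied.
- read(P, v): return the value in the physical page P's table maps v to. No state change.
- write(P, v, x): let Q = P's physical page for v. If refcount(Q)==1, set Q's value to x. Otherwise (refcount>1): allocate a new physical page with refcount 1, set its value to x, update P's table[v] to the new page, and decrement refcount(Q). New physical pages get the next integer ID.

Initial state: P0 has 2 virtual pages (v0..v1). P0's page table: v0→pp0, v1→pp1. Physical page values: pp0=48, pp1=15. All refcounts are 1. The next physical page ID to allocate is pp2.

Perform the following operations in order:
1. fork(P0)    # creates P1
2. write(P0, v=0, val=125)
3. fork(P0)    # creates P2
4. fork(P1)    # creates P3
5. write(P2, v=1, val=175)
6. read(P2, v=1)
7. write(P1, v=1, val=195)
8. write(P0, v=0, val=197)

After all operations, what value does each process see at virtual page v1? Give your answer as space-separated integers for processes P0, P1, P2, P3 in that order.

Answer: 15 195 175 15

Derivation:
Op 1: fork(P0) -> P1. 2 ppages; refcounts: pp0:2 pp1:2
Op 2: write(P0, v0, 125). refcount(pp0)=2>1 -> COPY to pp2. 3 ppages; refcounts: pp0:1 pp1:2 pp2:1
Op 3: fork(P0) -> P2. 3 ppages; refcounts: pp0:1 pp1:3 pp2:2
Op 4: fork(P1) -> P3. 3 ppages; refcounts: pp0:2 pp1:4 pp2:2
Op 5: write(P2, v1, 175). refcount(pp1)=4>1 -> COPY to pp3. 4 ppages; refcounts: pp0:2 pp1:3 pp2:2 pp3:1
Op 6: read(P2, v1) -> 175. No state change.
Op 7: write(P1, v1, 195). refcount(pp1)=3>1 -> COPY to pp4. 5 ppages; refcounts: pp0:2 pp1:2 pp2:2 pp3:1 pp4:1
Op 8: write(P0, v0, 197). refcount(pp2)=2>1 -> COPY to pp5. 6 ppages; refcounts: pp0:2 pp1:2 pp2:1 pp3:1 pp4:1 pp5:1
P0: v1 -> pp1 = 15
P1: v1 -> pp4 = 195
P2: v1 -> pp3 = 175
P3: v1 -> pp1 = 15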